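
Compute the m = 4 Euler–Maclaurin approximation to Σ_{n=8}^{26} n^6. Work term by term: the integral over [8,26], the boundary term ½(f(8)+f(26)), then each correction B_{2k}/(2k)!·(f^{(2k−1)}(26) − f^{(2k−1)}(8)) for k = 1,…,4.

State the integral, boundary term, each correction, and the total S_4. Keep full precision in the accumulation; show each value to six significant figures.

The integral term ∫_8^26 x^6 dx = 1.14710e+09.
½[f(8) + f(26)] = ½[262144 + 3.08916e+08] = 1.54589e+08.
Running total after boundary: 1.30169e+09.
Order-1 term: 1/12 · (7.12883e+07 − 196608) = 5.92430e+06.
Running total after k=1: 1.30762e+09.
Order-2 term: −1/720 · (2.10912e+06 − 61440.0) = -2844.00.
Running total after k=2: 1.30761e+09.
Order-3 term: 1/30240 · (18720.0 − 5760.00) = 0.428571.
Running total after k=3: 1.30761e+09.
Order-4 term: −1/1209600 · (0.00000 − 0.00000) = 0.00000.

S_4 ≈ 1.30761e+09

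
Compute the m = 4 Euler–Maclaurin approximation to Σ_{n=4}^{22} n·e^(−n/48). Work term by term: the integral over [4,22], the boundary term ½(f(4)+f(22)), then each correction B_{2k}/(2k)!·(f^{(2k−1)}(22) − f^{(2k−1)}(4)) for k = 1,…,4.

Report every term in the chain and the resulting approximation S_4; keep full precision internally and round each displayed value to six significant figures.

Integral: ∫_4^22 x·e^(−x/48) dx = 171.780.
Endpoint term: (f(4) + f(22))/2 = (3.68018 + 13.9114)/2 = 8.79579.
Integral + boundary = 180.575.
Order-1 term: 1/12 · (0.342516 − 0.843374) = -0.0417382.
After k=1: 180.534.
Order-2 term: −1/720 · (0.000697565 − 0.00116470) = 6.48795e-07.
After k=2: 180.534.
Order-3 term: 1/30240 · (5.41002e-07 − 8.52147e-07) = -1.02892e-11.
After k=3: 180.534.
Order-4 term: −1/1209600 · (3.38212e-10 − 5.20305e-10) = 1.50540e-16.

S_4 ≈ 180.534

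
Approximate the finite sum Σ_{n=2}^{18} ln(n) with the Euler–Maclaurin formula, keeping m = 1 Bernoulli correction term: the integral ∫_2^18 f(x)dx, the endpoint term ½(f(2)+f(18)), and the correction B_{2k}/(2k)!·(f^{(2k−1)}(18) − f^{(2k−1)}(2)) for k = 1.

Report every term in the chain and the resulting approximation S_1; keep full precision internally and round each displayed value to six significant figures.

S_1 ≈ 36.3951

The integral term ∫_2^18 ln(x) dx = 34.6404.
Endpoint term: (f(2) + f(18))/2 = (0.693147 + 2.89037)/2 = 1.79176.
So far: 36.4322.
Order-1 term: 1/12 · (0.0555556 − 0.500000) = -0.0370370.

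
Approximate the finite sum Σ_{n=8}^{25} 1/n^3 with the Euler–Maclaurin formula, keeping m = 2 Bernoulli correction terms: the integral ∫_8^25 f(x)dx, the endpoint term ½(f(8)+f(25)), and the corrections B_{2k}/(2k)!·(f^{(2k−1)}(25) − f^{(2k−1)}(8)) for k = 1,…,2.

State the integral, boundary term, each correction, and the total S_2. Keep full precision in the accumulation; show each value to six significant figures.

S_2 ≈ 0.00808114

The integral term ∫_8^25 1/x^3 dx = 0.00701250.
Endpoint term: (f(8) + f(25))/2 = (0.00195312 + 6.40000e-05)/2 = 0.00100856.
So far: 0.00802106.
Order-1 term: 1/12 · (-7.68000e-06 − (-0.000732422)) = 6.03952e-05.
Running total after k=1: 0.00808146.
Order-2 term: −1/720 · (-2.45760e-07 − (-0.000228882)) = -3.17550e-07.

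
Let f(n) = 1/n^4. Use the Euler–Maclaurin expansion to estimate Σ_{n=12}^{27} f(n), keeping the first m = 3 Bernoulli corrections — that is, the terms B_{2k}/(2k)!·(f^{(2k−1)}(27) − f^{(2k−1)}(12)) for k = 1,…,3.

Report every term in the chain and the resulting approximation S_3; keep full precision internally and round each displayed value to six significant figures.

Integral: ∫_12^27 1/x^4 dx = 0.000175966.
½[f(12) + f(27)] = ½[4.82253e-05 + 1.88168e-06] = 2.50535e-05.
Integral + boundary = 0.000201020.
Order-1 term: 1/12 · (-2.78767e-07 − (-1.60751e-05)) = 1.31636e-06.
Running total after k=1: 0.000202336.
Order-2 term: −1/720 · (-1.14719e-08 − (-3.34898e-06)) = -4.63543e-09.
Running total after k=2: 0.000202331.
Order-3 term: 1/30240 · (-8.81242e-10 − (-1.30238e-06)) = 4.30390e-11.

S_3 ≈ 0.000202331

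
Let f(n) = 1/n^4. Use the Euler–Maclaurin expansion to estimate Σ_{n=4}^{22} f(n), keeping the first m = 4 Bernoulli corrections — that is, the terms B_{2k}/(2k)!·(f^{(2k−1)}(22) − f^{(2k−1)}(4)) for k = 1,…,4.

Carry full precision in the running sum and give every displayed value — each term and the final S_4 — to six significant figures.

S_4 ≈ 0.00744830

The integral term ∫_4^22 1/x^4 dx = 0.00517703.
Boundary: ½(f(4) + f(22)) = ½(0.00390625 + 4.26883e-06) = 0.00195526.
So far: 0.00713229.
Order-1 term: 1/12 · (-7.76152e-07 − (-0.00390625)) = 0.000325456.
After k=1: 0.00745774.
Order-2 term: −1/720 · (-4.81086e-08 − (-0.00732422)) = -1.01725e-05.
After k=2: 0.00744757.
Order-3 term: 1/30240 · (-5.56628e-09 − (-0.0256348)) = 8.47710e-07.
After k=3: 0.00744842.
Order-4 term: −1/1209600 · (-1.03505e-09 − (-0.144196)) = -1.19209e-07.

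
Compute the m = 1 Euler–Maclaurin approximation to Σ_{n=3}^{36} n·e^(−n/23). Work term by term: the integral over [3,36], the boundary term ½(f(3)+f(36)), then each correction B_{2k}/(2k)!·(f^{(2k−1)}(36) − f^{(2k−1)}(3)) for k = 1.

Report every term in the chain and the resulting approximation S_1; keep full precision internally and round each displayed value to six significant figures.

S_1 ≈ 246.208

∫_3^36 x·e^(−x/23) dx evaluates to 241.202.
½[f(3) + f(36)] = ½[2.63314 + 7.52553] = 5.07934.
Integral + boundary = 246.281.
Correction k=1: B_{2}/2! · (f^{(1)}(36) − f^{(1)}(3)) = 1/12 · (-0.118154 − 0.763229) = -0.0734487.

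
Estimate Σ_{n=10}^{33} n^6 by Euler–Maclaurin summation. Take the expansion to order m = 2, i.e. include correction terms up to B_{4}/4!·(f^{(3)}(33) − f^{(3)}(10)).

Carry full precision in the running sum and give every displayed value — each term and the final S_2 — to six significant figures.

S_2 ≈ 6.75267e+09

The integral term ∫_10^33 x^6 dx = 6.08692e+09.
Endpoint term: (f(10) + f(33))/2 = (1.00000e+06 + 1.29147e+09)/2 = 6.46234e+08.
Running total after boundary: 6.73315e+09.
Correction k=1: B_{2}/2! · (f^{(1)}(33) − f^{(1)}(10)) = 1/12 · (2.34812e+08 − 600000) = 1.95177e+07.
Partial sum through k=1: 6.75267e+09.
Correction k=2: B_{4}/4! · (f^{(3)}(33) − f^{(3)}(10)) = −1/720 · (4.31244e+06 − 120000) = -5822.83.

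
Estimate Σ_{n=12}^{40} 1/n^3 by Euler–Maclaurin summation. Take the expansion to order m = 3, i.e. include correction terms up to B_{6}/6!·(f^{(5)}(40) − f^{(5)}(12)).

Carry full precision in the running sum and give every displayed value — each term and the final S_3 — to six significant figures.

∫_12^40 1/x^3 dx evaluates to 0.00315972.
Boundary: ½(f(12) + f(40)) = ½(0.000578704 + 1.56250e-05) = 0.000297164.
Integral + boundary = 0.00345689.
Order-1 term: 1/12 · (-1.17187e-06 − (-0.000144676)) = 1.19587e-05.
After k=1: 0.00346885.
Order-2 term: −1/720 · (-1.46484e-08 − (-2.00939e-05)) = -2.78878e-08.
After k=2: 0.00346882.
Order-3 term: 1/30240 · (-3.84521e-10 − (-5.86071e-06)) = 1.93794e-10.

S_3 ≈ 0.00346882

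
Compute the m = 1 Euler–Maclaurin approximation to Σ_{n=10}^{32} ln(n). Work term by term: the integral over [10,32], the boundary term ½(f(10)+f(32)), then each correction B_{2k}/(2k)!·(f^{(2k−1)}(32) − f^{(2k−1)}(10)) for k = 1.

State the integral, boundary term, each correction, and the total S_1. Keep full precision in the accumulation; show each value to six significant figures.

S_1 ≈ 68.7561

The integral term ∫_10^32 ln(x) dx = 65.8777.
Endpoint term: (f(10) + f(32))/2 = (2.30259 + 3.46574)/2 = 2.88416.
Integral + boundary = 68.7619.
Order-1 term: 1/12 · (0.0312500 − 0.100000) = -0.00572917.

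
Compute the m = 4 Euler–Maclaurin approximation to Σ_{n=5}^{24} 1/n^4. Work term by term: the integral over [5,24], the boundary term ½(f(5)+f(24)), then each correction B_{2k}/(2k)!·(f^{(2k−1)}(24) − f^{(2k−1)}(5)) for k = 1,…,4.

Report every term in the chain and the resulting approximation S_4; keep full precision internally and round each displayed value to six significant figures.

Integral: ∫_5^24 1/x^4 dx = 0.00264255.
Endpoint term: (f(5) + f(24))/2 = (0.00160000 + 3.01408e-06)/2 = 0.000801507.
So far: 0.00344406.
Correction k=1: B_{2}/2! · (f^{(1)}(24) − f^{(1)}(5)) = 1/12 · (-5.02347e-07 − (-0.00128000)) = 0.000106625.
After k=1: 0.00355069.
Correction k=2: B_{4}/4! · (f^{(3)}(24) − f^{(3)}(5)) = −1/720 · (-2.61639e-08 − (-0.00153600)) = -2.13330e-06.
After k=2: 0.00354855.
Correction k=3: B_{6}/6! · (f^{(5)}(24) − f^{(5)}(5)) = 1/30240 · (-2.54371e-09 − (-0.00344064)) = 1.13778e-07.
After k=3: 0.00354867.
Correction k=4: B_{8}/8! · (f^{(7)}(24) − f^{(7)}(5)) = −1/1209600 · (-3.97455e-10 − (-0.0123863)) = -1.02400e-08.

S_4 ≈ 0.00354866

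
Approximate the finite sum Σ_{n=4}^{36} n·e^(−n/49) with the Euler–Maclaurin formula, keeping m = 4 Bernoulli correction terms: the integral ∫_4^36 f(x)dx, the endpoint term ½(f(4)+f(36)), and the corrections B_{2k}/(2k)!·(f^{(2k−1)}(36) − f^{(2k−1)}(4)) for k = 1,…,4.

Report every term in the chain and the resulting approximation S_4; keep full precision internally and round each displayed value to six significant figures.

S_4 ≈ 406.088

Integral: ∫_4^36 x·e^(−x/49) dx = 395.671.
½[f(4) + f(36)] = ½[3.68644 + 17.2675] = 10.4770.
Running total after boundary: 406.148.
Correction k=1: B_{2}/2! · (f^{(1)}(36) − f^{(1)}(4)) = 1/12 · (0.127255 − 0.846377) = -0.0599269.
After k=1: 406.088.
Correction k=2: B_{4}/4! · (f^{(3)}(36) − f^{(3)}(4)) = −1/720 · (0.000452544 − 0.00112020) = 9.27298e-07.
After k=2: 406.088.
Correction k=3: B_{6}/6! · (f^{(5)}(36) − f^{(5)}(4)) = 1/30240 · (3.54889e-07 − 7.86292e-07) = -1.42660e-11.
After k=3: 406.088.
Correction k=4: B_{8}/8! · (f^{(7)}(36) − f^{(7)}(4)) = −1/1209600 · (2.17116e-10 − 4.60654e-10) = 2.01337e-16.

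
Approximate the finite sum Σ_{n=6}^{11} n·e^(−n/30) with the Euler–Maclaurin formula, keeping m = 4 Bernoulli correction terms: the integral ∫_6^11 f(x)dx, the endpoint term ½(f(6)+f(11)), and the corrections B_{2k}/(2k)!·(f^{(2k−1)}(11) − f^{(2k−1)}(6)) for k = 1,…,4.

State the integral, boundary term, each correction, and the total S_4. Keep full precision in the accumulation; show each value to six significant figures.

S_4 ≈ 38.0392

∫_6^11 x·e^(−x/30) dx evaluates to 31.7893.
½[f(6) + f(11)] = ½[4.91238 + 7.62345] = 6.26792.
Integral + boundary = 38.0572.
k=1: B_{2}/(2)! × [f^{(1)}(11) − f^{(1)}(6)] = 1/12 × (0.438926 − 0.654985) = -0.0180049.
Running total after k=1: 38.0392.
k=2: B_{4}/(4)! × [f^{(3)}(11) − f^{(3)}(6)] = −1/720 × (0.00202779 − 0.00254716) = 7.21357e-07.
Running total after k=2: 38.0392.
k=3: B_{6}/(6)! × [f^{(5)}(11) − f^{(5)}(6)] = 1/30240 × (3.96431e-06 − 4.85174e-06) = -2.93463e-11.
Running total after k=3: 38.0392.
k=4: B_{8}/(8)! × [f^{(7)}(11) − f^{(7)}(6)] = −1/1209600 × (6.30613e-09 − 7.63699e-09) = 1.10025e-15.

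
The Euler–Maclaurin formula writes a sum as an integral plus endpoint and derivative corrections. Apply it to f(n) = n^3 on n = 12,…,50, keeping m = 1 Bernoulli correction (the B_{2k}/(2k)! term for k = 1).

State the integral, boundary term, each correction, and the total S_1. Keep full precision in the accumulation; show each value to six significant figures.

S_1 ≈ 1.62127e+06

∫_12^50 x^3 dx evaluates to 1.55732e+06.
Boundary: ½(f(12) + f(50)) = ½(1728.00 + 125000) = 63364.0.
Integral + boundary = 1.62068e+06.
Correction k=1: B_{2}/2! · (f^{(1)}(50) − f^{(1)}(12)) = 1/12 · (7500.00 − 432.000) = 589.000.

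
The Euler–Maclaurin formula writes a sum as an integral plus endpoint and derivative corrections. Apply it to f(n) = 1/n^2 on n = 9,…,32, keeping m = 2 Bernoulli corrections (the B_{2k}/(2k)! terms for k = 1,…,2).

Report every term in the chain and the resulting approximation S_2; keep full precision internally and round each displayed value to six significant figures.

S_2 ≈ 0.0867452

∫_9^32 1/x^2 dx evaluates to 0.0798611.
Boundary: ½(f(9) + f(32)) = ½(0.0123457 + 0.000976562) = 0.00666112.
Running total after boundary: 0.0865222.
Correction k=1: B_{2}/2! · (f^{(1)}(32) − f^{(1)}(9)) = 1/12 · (-6.10352e-05 − (-0.00274348)) = 0.000223537.
Partial sum through k=1: 0.0867458.
Correction k=2: B_{4}/4! · (f^{(3)}(32) − f^{(3)}(9)) = −1/720 · (-7.15256e-07 − (-0.000406442)) = -5.63510e-07.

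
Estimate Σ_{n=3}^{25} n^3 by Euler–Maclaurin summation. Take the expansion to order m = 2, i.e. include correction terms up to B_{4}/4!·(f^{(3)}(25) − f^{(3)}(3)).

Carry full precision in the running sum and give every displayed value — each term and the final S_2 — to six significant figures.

∫_3^25 x^3 dx evaluates to 97636.0.
Endpoint term: (f(3) + f(25))/2 = (27.0000 + 15625.0)/2 = 7826.00.
So far: 105462.
Correction k=1: B_{2}/2! · (f^{(1)}(25) − f^{(1)}(3)) = 1/12 · (1875.00 − 27.0000) = 154.000.
After k=1: 105616.
Correction k=2: B_{4}/4! · (f^{(3)}(25) − f^{(3)}(3)) = −1/720 · (6.00000 − 6.00000) = 0.00000.

S_2 ≈ 105616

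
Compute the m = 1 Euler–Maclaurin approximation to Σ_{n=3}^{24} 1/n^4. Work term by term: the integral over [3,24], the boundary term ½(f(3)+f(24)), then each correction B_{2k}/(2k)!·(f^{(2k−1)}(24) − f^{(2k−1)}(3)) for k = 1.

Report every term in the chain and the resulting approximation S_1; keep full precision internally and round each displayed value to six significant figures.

Integral: ∫_3^24 1/x^4 dx = 0.0123216.
½[f(3) + f(24)] = ½[0.0123457 + 3.01408e-06] = 0.00617435.
Running total after boundary: 0.0184959.
Correction k=1: B_{2}/2! · (f^{(1)}(24) − f^{(1)}(3)) = 1/12 · (-5.02347e-07 − (-0.0164609)) = 0.00137170.

S_1 ≈ 0.0198676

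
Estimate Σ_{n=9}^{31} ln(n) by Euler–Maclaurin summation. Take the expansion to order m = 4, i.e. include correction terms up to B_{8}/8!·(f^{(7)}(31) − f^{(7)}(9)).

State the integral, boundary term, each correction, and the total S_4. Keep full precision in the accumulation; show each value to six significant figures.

S_4 ≈ 67.4876

Integral: ∫_9^31 ln(x) dx = 64.6786.
½[f(9) + f(31)] = ½[2.19722 + 3.43399] = 2.81561.
Integral + boundary = 67.4942.
k=1: B_{2}/(2)! × [f^{(1)}(31) − f^{(1)}(9)] = 1/12 × (0.0322581 − 0.111111) = -0.00657109.
After k=1: 67.4876.
k=2: B_{4}/(4)! × [f^{(3)}(31) − f^{(3)}(9)] = −1/720 × (6.71344e-05 − 0.00274348) = 3.71715e-06.
After k=2: 67.4876.
k=3: B_{6}/(6)! × [f^{(5)}(31) − f^{(5)}(9)] = 1/30240 × (8.38306e-07 − 0.000406442) = -1.34128e-08.
After k=3: 67.4876.
k=4: B_{8}/(8)! × [f^{(7)}(31) − f^{(7)}(9)] = −1/1209600 × (2.61698e-08 − 0.000150534) = 1.24428e-10.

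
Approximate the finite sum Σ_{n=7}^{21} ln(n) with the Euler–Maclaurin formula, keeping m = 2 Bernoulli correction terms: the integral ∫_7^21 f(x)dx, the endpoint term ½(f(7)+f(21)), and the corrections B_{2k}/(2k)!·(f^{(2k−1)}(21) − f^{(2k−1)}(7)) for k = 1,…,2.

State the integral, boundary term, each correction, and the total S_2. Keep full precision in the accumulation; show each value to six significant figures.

∫_7^21 ln(x) dx evaluates to 36.3136.
Endpoint term: (f(7) + f(21))/2 = (1.94591 + 3.04452)/2 = 2.49522.
Integral + boundary = 38.8088.
k=1: B_{2}/(2)! × [f^{(1)}(21) − f^{(1)}(7)] = 1/12 × (0.0476190 − 0.142857) = -0.00793651.
Partial sum through k=1: 38.8009.
k=2: B_{4}/(4)! × [f^{(3)}(21) − f^{(3)}(7)] = −1/720 × (0.000215959 − 0.00583090) = 7.79853e-06.

S_2 ≈ 38.8009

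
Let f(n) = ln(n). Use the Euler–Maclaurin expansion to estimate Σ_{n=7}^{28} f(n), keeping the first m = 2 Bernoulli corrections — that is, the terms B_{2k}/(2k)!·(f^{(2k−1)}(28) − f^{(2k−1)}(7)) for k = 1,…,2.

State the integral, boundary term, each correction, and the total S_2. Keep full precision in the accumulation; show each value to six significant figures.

S_2 ≈ 61.3105

∫_7^28 ln(x) dx evaluates to 58.6804.
Boundary: ½(f(7) + f(28)) = ½(1.94591 + 3.33220) = 2.63906.
Integral + boundary = 61.3194.
Order-1 term: 1/12 · (0.0357143 − 0.142857) = -0.00892857.
Partial sum through k=1: 61.3105.
Order-2 term: −1/720 · (9.11079e-05 − 0.00583090) = 7.97194e-06.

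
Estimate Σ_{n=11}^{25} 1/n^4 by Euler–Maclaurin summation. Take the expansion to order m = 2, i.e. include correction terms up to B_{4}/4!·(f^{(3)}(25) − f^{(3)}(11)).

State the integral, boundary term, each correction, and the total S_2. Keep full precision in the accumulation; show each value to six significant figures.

S_2 ≈ 0.000266563

The integral term ∫_11^25 1/x^4 dx = 0.000229105.
½[f(11) + f(25)] = ½[6.83013e-05 + 2.56000e-06] = 3.54307e-05.
Integral + boundary = 0.000264536.
k=1: B_{2}/(2)! × [f^{(1)}(25) − f^{(1)}(11)] = 1/12 × (-4.09600e-07 − (-2.48369e-05)) = 2.03560e-06.
After k=1: 0.000266571.
k=2: B_{4}/(4)! × [f^{(3)}(25) − f^{(3)}(11)] = −1/720 × (-1.96608e-08 − (-6.15790e-06)) = -8.52533e-09.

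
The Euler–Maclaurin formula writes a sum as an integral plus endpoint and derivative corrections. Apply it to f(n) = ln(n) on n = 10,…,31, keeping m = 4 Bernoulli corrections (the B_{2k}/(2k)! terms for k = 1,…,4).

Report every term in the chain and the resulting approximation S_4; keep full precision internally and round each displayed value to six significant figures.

Integral: ∫_10^31 ln(x) dx = 62.4278.
½[f(10) + f(31)] = ½[2.30259 + 3.43399] = 2.86829.
Integral + boundary = 65.2960.
k=1: B_{2}/(2)! × [f^{(1)}(31) − f^{(1)}(10)] = 1/12 × (0.0322581 − 0.100000) = -0.00564516.
Partial sum through k=1: 65.2904.
k=2: B_{4}/(4)! × [f^{(3)}(31) − f^{(3)}(10)] = −1/720 × (6.71344e-05 − 0.00200000) = 2.68454e-06.
Partial sum through k=2: 65.2904.
k=3: B_{6}/(6)! × [f^{(5)}(31) − f^{(5)}(10)] = 1/30240 × (8.38306e-07 − 0.000240000) = -7.90879e-09.
Partial sum through k=3: 65.2904.
k=4: B_{8}/(8)! × [f^{(7)}(31) − f^{(7)}(10)] = −1/1209600 × (2.61698e-08 − 7.20000e-05) = 5.95022e-11.

S_4 ≈ 65.2904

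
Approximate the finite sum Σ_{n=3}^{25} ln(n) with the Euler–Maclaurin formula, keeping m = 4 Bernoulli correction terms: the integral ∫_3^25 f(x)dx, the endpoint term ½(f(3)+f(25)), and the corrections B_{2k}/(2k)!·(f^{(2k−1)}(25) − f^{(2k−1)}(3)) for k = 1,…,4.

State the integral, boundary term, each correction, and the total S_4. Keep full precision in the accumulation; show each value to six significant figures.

S_4 ≈ 57.3105

The integral term ∫_3^25 ln(x) dx = 55.1761.
Endpoint term: (f(3) + f(25))/2 = (1.09861 + 3.21888)/2 = 2.15874.
Running total after boundary: 57.3348.
k=1: B_{2}/(2)! × [f^{(1)}(25) − f^{(1)}(3)] = 1/12 × (0.0400000 − 0.333333) = -0.0244444.
After k=1: 57.3104.
k=2: B_{4}/(4)! × [f^{(3)}(25) − f^{(3)}(3)] = −1/720 × (0.000128000 − 0.0740741) = 0.000102703.
After k=2: 57.3105.
k=3: B_{6}/(6)! × [f^{(5)}(25) − f^{(5)}(3)] = 1/30240 × (2.45760e-06 − 0.0987654) = -3.26597e-06.
After k=3: 57.3105.
k=4: B_{8}/(8)! × [f^{(7)}(25) − f^{(7)}(3)] = −1/1209600 × (1.17965e-07 − 0.329218) = 2.72171e-07.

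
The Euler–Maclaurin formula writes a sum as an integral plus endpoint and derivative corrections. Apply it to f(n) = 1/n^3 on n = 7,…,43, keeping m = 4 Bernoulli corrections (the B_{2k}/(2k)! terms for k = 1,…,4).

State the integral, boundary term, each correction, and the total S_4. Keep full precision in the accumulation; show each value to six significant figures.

Integral: ∫_7^43 1/x^3 dx = 0.00993367.
½[f(7) + f(43)] = ½[0.00291545 + 1.25775e-05] = 0.00146401.
So far: 0.0113977.
k=1: B_{2}/(2)! × [f^{(1)}(43) − f^{(1)}(7)] = 1/12 × (-8.77501e-07 − (-0.00124948)) = 0.000104050.
Running total after k=1: 0.0115017.
k=2: B_{4}/(4)! × [f^{(3)}(43) − f^{(3)}(7)] = −1/720 × (-9.49162e-09 − (-0.000509992)) = -7.08308e-07.
Running total after k=2: 0.0115010.
k=3: B_{6}/(6)! × [f^{(5)}(43) − f^{(5)}(7)] = 1/30240 × (-2.15602e-10 − (-0.000437136)) = 1.44555e-08.
Running total after k=3: 0.0115010.
k=4: B_{8}/(8)! × [f^{(7)}(43) − f^{(7)}(7)] = −1/1209600 × (-8.39554e-12 − (-0.000642322)) = -5.31020e-10.

S_4 ≈ 0.0115010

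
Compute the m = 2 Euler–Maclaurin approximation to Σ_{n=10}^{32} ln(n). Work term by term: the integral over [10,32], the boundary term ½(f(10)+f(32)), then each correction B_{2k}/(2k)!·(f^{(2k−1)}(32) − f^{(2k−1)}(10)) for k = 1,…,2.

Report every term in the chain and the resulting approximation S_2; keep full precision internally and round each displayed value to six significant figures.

S_2 ≈ 68.7561

Integral: ∫_10^32 ln(x) dx = 65.8777.
Endpoint term: (f(10) + f(32))/2 = (2.30259 + 3.46574)/2 = 2.88416.
So far: 68.7619.
Order-1 term: 1/12 · (0.0312500 − 0.100000) = -0.00572917.
Partial sum through k=1: 68.7561.
Order-2 term: −1/720 · (6.10352e-05 − 0.00200000) = 2.69301e-06.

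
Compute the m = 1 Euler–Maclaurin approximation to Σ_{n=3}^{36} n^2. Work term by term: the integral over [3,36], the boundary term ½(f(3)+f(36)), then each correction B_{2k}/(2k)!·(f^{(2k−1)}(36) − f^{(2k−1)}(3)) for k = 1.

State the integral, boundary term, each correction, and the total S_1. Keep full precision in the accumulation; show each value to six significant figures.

Integral: ∫_3^36 x^2 dx = 15543.0.
Boundary: ½(f(3) + f(36)) = ½(9.00000 + 1296.00) = 652.500.
Integral + boundary = 16195.5.
Correction k=1: B_{2}/2! · (f^{(1)}(36) − f^{(1)}(3)) = 1/12 · (72.0000 − 6.00000) = 5.50000.

S_1 ≈ 16201.0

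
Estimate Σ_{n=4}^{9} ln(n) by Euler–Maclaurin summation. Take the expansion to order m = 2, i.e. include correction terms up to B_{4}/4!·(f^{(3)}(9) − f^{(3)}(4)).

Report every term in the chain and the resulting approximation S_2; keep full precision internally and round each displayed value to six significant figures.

∫_4^9 ln(x) dx evaluates to 9.22984.
Boundary: ½(f(4) + f(9)) = ½(1.38629 + 2.19722) = 1.79176.
So far: 11.0216.
k=1: B_{2}/(2)! × [f^{(1)}(9) − f^{(1)}(4)] = 1/12 × (0.111111 − 0.250000) = -0.0115741.
Partial sum through k=1: 11.0100.
k=2: B_{4}/(4)! × [f^{(3)}(9) − f^{(3)}(4)] = −1/720 × (0.00274348 − 0.0312500) = 3.95924e-05.

S_2 ≈ 11.0101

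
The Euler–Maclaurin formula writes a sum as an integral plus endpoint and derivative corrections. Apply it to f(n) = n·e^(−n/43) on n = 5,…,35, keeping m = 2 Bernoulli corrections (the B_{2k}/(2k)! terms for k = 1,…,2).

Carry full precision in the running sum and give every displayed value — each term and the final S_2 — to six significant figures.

Integral: ∫_5^35 x·e^(−x/43) dx = 351.261.
Boundary: ½(f(5) + f(35)) = ½(4.45113 + 15.5086) = 9.97987.
Running total after boundary: 361.241.
k=1: B_{2}/(2)! × [f^{(1)}(35) − f^{(1)}(5)] = 1/12 × (0.0824377 − 0.786712) = -0.0586895.
Running total after k=1: 361.182.
k=2: B_{4}/(4)! × [f^{(3)}(35) − f^{(3)}(5)] = −1/720 × (0.000523874 − 0.00138841) = 1.20074e-06.

S_2 ≈ 361.182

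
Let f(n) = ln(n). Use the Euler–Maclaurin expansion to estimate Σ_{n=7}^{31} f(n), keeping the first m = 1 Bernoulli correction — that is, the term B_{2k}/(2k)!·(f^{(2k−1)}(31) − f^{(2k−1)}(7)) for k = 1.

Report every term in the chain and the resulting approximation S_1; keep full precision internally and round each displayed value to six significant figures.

S_1 ≈ 71.5130

∫_7^31 ln(x) dx evaluates to 68.8322.
½[f(7) + f(31)] = ½[1.94591 + 3.43399] = 2.68995.
Running total after boundary: 71.5222.
Order-1 term: 1/12 · (0.0322581 − 0.142857) = -0.00921659.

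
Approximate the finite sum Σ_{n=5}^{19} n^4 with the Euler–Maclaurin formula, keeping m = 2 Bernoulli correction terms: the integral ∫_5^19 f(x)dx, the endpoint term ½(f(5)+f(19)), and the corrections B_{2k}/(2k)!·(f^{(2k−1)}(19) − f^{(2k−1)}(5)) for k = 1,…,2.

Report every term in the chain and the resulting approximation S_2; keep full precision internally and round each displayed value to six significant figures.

S_2 ≈ 562312

∫_5^19 x^4 dx evaluates to 494595.
Endpoint term: (f(5) + f(19))/2 = (625.000 + 130321)/2 = 65473.0.
Running total after boundary: 560068.
Correction k=1: B_{2}/2! · (f^{(1)}(19) − f^{(1)}(5)) = 1/12 · (27436.0 − 500.000) = 2244.67.
Partial sum through k=1: 562312.
Correction k=2: B_{4}/4! · (f^{(3)}(19) − f^{(3)}(5)) = −1/720 · (456.000 − 120.000) = -0.466667.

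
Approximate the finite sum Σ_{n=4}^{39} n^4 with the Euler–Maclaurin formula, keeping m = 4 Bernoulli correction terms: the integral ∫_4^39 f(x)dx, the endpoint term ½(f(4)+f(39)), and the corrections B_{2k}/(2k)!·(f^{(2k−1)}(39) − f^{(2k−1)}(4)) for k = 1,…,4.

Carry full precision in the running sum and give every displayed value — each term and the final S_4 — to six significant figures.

S_4 ≈ 1.92212e+07

∫_4^39 x^4 dx evaluates to 1.80446e+07.
½[f(4) + f(39)] = ½[256.000 + 2.31344e+06] = 1.15685e+06.
Integral + boundary = 1.92015e+07.
k=1: B_{2}/(2)! × [f^{(1)}(39) − f^{(1)}(4)] = 1/12 × (237276 − 256.000) = 19751.7.
After k=1: 1.92212e+07.
k=2: B_{4}/(4)! × [f^{(3)}(39) − f^{(3)}(4)] = −1/720 × (936.000 − 96.0000) = -1.16667.
After k=2: 1.92212e+07.
k=3: B_{6}/(6)! × [f^{(5)}(39) − f^{(5)}(4)] = 1/30240 × (0.00000 − 0.00000) = 0.00000.
After k=3: 1.92212e+07.
k=4: B_{8}/(8)! × [f^{(7)}(39) − f^{(7)}(4)] = −1/1209600 × (0.00000 − 0.00000) = 0.00000.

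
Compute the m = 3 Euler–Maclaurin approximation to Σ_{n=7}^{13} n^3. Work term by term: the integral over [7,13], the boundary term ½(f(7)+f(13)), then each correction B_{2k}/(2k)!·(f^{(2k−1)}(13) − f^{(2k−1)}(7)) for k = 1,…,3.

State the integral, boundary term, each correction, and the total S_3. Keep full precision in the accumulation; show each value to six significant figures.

The integral term ∫_7^13 x^3 dx = 6540.00.
½[f(7) + f(13)] = ½[343.000 + 2197.00] = 1270.00.
Integral + boundary = 7810.00.
k=1: B_{2}/(2)! × [f^{(1)}(13) − f^{(1)}(7)] = 1/12 × (507.000 − 147.000) = 30.0000.
Running total after k=1: 7840.00.
k=2: B_{4}/(4)! × [f^{(3)}(13) − f^{(3)}(7)] = −1/720 × (6.00000 − 6.00000) = 0.00000.
Running total after k=2: 7840.00.
k=3: B_{6}/(6)! × [f^{(5)}(13) − f^{(5)}(7)] = 1/30240 × (0.00000 − 0.00000) = 0.00000.

S_3 ≈ 7840.00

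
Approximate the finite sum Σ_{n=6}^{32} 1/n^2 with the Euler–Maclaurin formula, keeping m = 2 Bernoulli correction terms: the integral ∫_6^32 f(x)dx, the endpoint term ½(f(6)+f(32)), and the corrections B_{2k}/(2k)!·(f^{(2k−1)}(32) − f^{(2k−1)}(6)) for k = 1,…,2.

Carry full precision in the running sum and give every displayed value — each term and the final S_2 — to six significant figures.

S_2 ≈ 0.150556

The integral term ∫_6^32 1/x^2 dx = 0.135417.
Endpoint term: (f(6) + f(32))/2 = (0.0277778 + 0.000976562)/2 = 0.0143772.
Running total after boundary: 0.149794.
Order-1 term: 1/12 · (-6.10352e-05 − (-0.00925926)) = 0.000766519.
After k=1: 0.150560.
Order-2 term: −1/720 · (-7.15256e-07 − (-0.00308642)) = -4.28570e-06.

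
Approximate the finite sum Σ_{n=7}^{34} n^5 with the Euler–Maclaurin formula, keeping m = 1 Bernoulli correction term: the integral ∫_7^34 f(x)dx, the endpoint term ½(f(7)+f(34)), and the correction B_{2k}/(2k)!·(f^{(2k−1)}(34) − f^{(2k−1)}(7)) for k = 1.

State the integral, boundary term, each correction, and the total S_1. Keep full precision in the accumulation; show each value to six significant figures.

Integral: ∫_7^34 x^5 dx = 2.57448e+08.
½[f(7) + f(34)] = ½[16807.0 + 4.54354e+07] = 2.27261e+07.
So far: 2.80174e+08.
Correction k=1: B_{2}/2! · (f^{(1)}(34) − f^{(1)}(7)) = 1/12 · (6.68168e+06 − 12005.0) = 555806.

S_1 ≈ 2.80730e+08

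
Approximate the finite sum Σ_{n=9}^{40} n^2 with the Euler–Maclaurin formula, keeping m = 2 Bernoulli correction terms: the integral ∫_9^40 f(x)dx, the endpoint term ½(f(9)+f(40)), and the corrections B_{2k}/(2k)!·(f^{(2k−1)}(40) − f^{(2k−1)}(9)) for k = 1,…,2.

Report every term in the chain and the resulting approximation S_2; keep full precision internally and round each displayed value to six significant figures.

S_2 ≈ 21936.0

∫_9^40 x^2 dx evaluates to 21090.3.
Endpoint term: (f(9) + f(40))/2 = (81.0000 + 1600.00)/2 = 840.500.
Integral + boundary = 21930.8.
Order-1 term: 1/12 · (80.0000 − 18.0000) = 5.16667.
After k=1: 21936.0.
Order-2 term: −1/720 · (0.00000 − 0.00000) = 0.00000.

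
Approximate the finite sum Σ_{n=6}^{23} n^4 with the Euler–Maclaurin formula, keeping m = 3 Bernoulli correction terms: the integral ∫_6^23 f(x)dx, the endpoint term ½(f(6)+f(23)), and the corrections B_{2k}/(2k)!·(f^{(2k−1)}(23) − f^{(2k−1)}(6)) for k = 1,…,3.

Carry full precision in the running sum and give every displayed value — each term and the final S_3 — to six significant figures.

S_3 ≈ 1.43026e+06

∫_6^23 x^4 dx evaluates to 1.28571e+06.
Endpoint term: (f(6) + f(23))/2 = (1296.00 + 279841)/2 = 140568.
So far: 1.42628e+06.
Correction k=1: B_{2}/2! · (f^{(1)}(23) − f^{(1)}(6)) = 1/12 · (48668.0 − 864.000) = 3983.67.
Running total after k=1: 1.43027e+06.
Correction k=2: B_{4}/4! · (f^{(3)}(23) − f^{(3)}(6)) = −1/720 · (552.000 − 144.000) = -0.566667.
Running total after k=2: 1.43026e+06.
Correction k=3: B_{6}/6! · (f^{(5)}(23) − f^{(5)}(6)) = 1/30240 · (0.00000 − 0.00000) = 0.00000.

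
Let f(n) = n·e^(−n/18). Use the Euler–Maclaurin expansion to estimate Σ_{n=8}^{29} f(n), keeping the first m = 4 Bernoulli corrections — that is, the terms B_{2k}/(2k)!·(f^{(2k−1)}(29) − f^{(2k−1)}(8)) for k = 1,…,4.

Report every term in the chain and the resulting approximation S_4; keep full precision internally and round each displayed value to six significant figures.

S_4 ≈ 136.575

The integral term ∫_8^29 x·e^(−x/18) dx = 131.155.
Boundary: ½(f(8) + f(29)) = ½(5.12944 + 5.79030) = 5.45987.
Running total after boundary: 136.615.
Correction k=1: B_{2}/2! · (f^{(1)}(29) − f^{(1)}(8)) = 1/12 · (-0.122018 − 0.356211) = -0.0398524.
Running total after k=1: 136.575.
Correction k=2: B_{4}/4! · (f^{(3)}(29) − f^{(3)}(8)) = −1/720 · (0.000855906 − 0.00505732) = 5.83530e-06.
Running total after k=2: 136.575.
Correction k=3: B_{6}/6! · (f^{(5)}(29) − f^{(5)}(8)) = 1/30240 · (6.44571e-06 − 2.78248e-05) = -7.06980e-10.
Running total after k=3: 136.575.
Correction k=4: B_{8}/8! · (f^{(7)}(29) − f^{(7)}(8)) = −1/1209600 · (3.16350e-08 − 1.23582e-07) = 7.60143e-14.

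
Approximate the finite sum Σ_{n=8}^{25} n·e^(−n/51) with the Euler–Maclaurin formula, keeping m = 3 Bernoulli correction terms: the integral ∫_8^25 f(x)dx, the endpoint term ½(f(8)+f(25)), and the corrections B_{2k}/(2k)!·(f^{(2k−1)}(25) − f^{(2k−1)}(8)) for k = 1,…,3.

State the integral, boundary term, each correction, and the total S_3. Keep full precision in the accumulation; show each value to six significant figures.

S_3 ≈ 209.125

The integral term ∫_8^25 x·e^(−x/51) dx = 198.083.
Endpoint term: (f(8) + f(25))/2 = (6.83857 + 15.3127)/2 = 11.0756.
Integral + boundary = 209.159.
k=1: B_{2}/(2)! × [f^{(1)}(25) − f^{(1)}(8)] = 1/12 × (0.312258 − 0.720732) = -0.0340395.
After k=1: 209.125.
k=2: B_{4}/(4)! × [f^{(3)}(25) − f^{(3)}(8)] = −1/720 × (0.000591031 − 0.000934400) = 4.76902e-07.
After k=2: 209.125.
k=3: B_{6}/(6)! × [f^{(5)}(25) − f^{(5)}(8)] = 1/30240 × (4.08308e-07 − 6.11958e-07) = -6.73446e-12.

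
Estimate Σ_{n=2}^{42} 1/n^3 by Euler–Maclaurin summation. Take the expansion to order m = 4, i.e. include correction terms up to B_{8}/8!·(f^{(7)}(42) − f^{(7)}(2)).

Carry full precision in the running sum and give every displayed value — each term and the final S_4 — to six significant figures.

S_4 ≈ 0.201725

∫_2^42 1/x^3 dx evaluates to 0.124717.
Boundary: ½(f(2) + f(42)) = ½(0.125000 + 1.34975e-05) = 0.0625067.
Integral + boundary = 0.187223.
Order-1 term: 1/12 · (-9.64104e-07 − (-0.187500)) = 0.0156249.
Partial sum through k=1: 0.202848.
Order-2 term: −1/720 · (-1.09309e-08 − (-0.937500)) = -0.00130208.
Partial sum through k=2: 0.201546.
Order-3 term: 1/30240 · (-2.60259e-10 − (-9.84375)) = 0.000325521.
Partial sum through k=3: 0.201872.
Order-4 term: −1/1209600 · (-1.06228e-11 − (-177.188)) = -0.000146484.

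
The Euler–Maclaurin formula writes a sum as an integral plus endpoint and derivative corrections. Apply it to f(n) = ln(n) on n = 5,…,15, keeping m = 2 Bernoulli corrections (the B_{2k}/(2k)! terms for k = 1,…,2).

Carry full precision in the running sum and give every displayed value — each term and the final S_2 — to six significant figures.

S_2 ≈ 24.7212

∫_5^15 ln(x) dx evaluates to 22.5736.
Endpoint term: (f(5) + f(15))/2 = (1.60944 + 2.70805)/2 = 2.15874.
So far: 24.7323.
Correction k=1: B_{2}/2! · (f^{(1)}(15) − f^{(1)}(5)) = 1/12 · (0.0666667 − 0.200000) = -0.0111111.
After k=1: 24.7212.
Correction k=2: B_{4}/4! · (f^{(3)}(15) − f^{(3)}(5)) = −1/720 · (0.000592593 − 0.0160000) = 2.13992e-05.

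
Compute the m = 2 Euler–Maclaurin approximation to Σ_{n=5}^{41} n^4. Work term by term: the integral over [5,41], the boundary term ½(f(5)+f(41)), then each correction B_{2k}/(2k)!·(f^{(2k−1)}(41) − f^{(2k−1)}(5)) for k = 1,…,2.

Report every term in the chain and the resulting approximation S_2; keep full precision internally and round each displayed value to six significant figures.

S_2 ≈ 2.46067e+07

The integral term ∫_5^41 x^4 dx = 2.31706e+07.
½[f(5) + f(41)] = ½[625.000 + 2.82576e+06] = 1.41319e+06.
So far: 2.45838e+07.
Order-1 term: 1/12 · (275684 − 500.000) = 22932.0.
After k=1: 2.46067e+07.
Order-2 term: −1/720 · (984.000 − 120.000) = -1.20000.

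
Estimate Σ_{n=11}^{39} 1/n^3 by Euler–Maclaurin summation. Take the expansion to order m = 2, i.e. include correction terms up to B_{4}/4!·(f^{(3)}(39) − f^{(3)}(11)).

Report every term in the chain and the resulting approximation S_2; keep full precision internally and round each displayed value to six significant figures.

S_2 ≈ 0.00420451

Integral: ∫_11^39 1/x^3 dx = 0.00380350.
Boundary: ½(f(11) + f(39)) = ½(0.000751315 + 1.68580e-05) = 0.000384086.
Running total after boundary: 0.00418759.
k=1: B_{2}/(2)! × [f^{(1)}(39) − f^{(1)}(11)] = 1/12 × (-1.29677e-06 − (-0.000204904)) = 1.69673e-05.
Running total after k=1: 0.00420455.
k=2: B_{4}/(4)! × [f^{(3)}(39) − f^{(3)}(11)] = −1/720 × (-1.70515e-08 − (-3.38684e-05)) = -4.70158e-08.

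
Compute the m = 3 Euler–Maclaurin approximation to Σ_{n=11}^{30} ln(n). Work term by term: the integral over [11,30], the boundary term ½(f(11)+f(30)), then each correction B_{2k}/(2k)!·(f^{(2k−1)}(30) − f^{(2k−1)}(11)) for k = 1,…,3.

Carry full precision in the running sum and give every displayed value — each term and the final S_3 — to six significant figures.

S_3 ≈ 59.5538

Integral: ∫_11^30 ln(x) dx = 56.6591.
½[f(11) + f(30)] = ½[2.39790 + 3.40120] = 2.89955.
So far: 59.5586.
Order-1 term: 1/12 · (0.0333333 − 0.0909091) = -0.00479798.
Running total after k=1: 59.5538.
Order-2 term: −1/720 · (7.40741e-05 − 0.00150263) = 1.98410e-06.
Running total after k=2: 59.5538.
Order-3 term: 1/30240 · (9.87654e-07 − 0.000149021) = -4.89529e-09.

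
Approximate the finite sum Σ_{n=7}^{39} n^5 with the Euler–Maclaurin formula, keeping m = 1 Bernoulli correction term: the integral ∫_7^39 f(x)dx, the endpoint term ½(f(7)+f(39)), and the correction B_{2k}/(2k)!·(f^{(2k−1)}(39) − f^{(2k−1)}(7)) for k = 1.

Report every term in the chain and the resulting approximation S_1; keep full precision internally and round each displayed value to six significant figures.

S_1 ≈ 6.32521e+08

The integral term ∫_7^39 x^5 dx = 5.86438e+08.
Boundary: ½(f(7) + f(39)) = ½(16807.0 + 9.02242e+07) = 4.51205e+07.
Running total after boundary: 6.31558e+08.
Order-1 term: 1/12 · (1.15672e+07 − 12005.0) = 962933.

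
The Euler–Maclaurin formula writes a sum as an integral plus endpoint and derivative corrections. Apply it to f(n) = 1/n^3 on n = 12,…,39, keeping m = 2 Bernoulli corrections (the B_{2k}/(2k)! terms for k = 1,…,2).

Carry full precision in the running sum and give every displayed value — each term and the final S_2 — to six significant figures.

S_2 ≈ 0.00345319

∫_12^39 1/x^3 dx evaluates to 0.00314349.
Endpoint term: (f(12) + f(39))/2 = (0.000578704 + 1.68580e-05)/2 = 0.000297781.
Running total after boundary: 0.00344127.
k=1: B_{2}/(2)! × [f^{(1)}(39) − f^{(1)}(12)] = 1/12 × (-1.29677e-06 − (-0.000144676)) = 1.19483e-05.
Running total after k=1: 0.00345322.
k=2: B_{4}/(4)! × [f^{(3)}(39) − f^{(3)}(12)] = −1/720 × (-1.70515e-08 − (-2.00939e-05)) = -2.78845e-08.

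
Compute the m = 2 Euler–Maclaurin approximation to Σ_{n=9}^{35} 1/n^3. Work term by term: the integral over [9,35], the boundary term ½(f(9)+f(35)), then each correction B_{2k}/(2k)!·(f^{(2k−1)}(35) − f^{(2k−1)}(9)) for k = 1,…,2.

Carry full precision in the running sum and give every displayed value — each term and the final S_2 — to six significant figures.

S_2 ≈ 0.00649999

The integral term ∫_9^35 1/x^3 dx = 0.00576468.
Endpoint term: (f(9) + f(35))/2 = (0.00137174 + 2.33236e-05)/2 = 0.000697533.
Running total after boundary: 0.00646221.
k=1: B_{2}/(2)! × [f^{(1)}(35) − f^{(1)}(9)] = 1/12 × (-1.99917e-06 − (-0.000457247)) = 3.79374e-05.
Running total after k=1: 0.00650015.
k=2: B_{4}/(4)! × [f^{(3)}(35) − f^{(3)}(9)] = −1/720 × (-3.26395e-08 − (-0.000112901)) = -1.56761e-07.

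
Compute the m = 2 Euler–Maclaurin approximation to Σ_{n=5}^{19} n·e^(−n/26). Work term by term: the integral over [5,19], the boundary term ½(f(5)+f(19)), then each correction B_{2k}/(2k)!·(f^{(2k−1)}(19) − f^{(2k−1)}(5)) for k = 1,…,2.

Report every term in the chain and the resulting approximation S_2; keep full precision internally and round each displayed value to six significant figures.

The integral term ∫_5^19 x·e^(−x/26) dx = 101.593.
Endpoint term: (f(5) + f(19))/2 = (4.12526 + 9.14923)/2 = 6.63725.
Running total after boundary: 108.230.
Correction k=1: B_{2}/2! · (f^{(1)}(19) − f^{(1)}(5)) = 1/12 · (0.129645 − 0.666389) = -0.0447287.
After k=1: 108.185.
Correction k=2: B_{4}/4! · (f^{(3)}(19) − f^{(3)}(5)) = −1/720 · (0.00161645 − 0.00342677) = 2.51433e-06.

S_2 ≈ 108.185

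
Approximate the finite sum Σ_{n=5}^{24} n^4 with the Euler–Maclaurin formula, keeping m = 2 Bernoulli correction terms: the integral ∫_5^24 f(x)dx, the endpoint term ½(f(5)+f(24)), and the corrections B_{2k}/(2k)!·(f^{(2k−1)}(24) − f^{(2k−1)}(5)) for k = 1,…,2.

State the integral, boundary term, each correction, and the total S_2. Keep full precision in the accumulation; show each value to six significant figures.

S_2 ≈ 1.76267e+06

The integral term ∫_5^24 x^4 dx = 1.59190e+06.
Endpoint term: (f(5) + f(24))/2 = (625.000 + 331776)/2 = 166200.
Integral + boundary = 1.75810e+06.
Correction k=1: B_{2}/2! · (f^{(1)}(24) − f^{(1)}(5)) = 1/12 · (55296.0 − 500.000) = 4566.33.
After k=1: 1.76267e+06.
Correction k=2: B_{4}/4! · (f^{(3)}(24) − f^{(3)}(5)) = −1/720 · (576.000 − 120.000) = -0.633333.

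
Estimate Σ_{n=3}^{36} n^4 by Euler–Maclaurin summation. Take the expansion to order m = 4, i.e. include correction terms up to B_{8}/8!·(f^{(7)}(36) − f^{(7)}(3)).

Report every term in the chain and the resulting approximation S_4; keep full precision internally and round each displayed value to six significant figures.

The integral term ∫_3^36 x^4 dx = 1.20932e+07.
Endpoint term: (f(3) + f(36))/2 = (81.0000 + 1.67962e+06)/2 = 839848.
Running total after boundary: 1.29330e+07.
Correction k=1: B_{2}/2! · (f^{(1)}(36) − f^{(1)}(3)) = 1/12 · (186624 − 108.000) = 15543.0.
Partial sum through k=1: 1.29486e+07.
Correction k=2: B_{4}/4! · (f^{(3)}(36) − f^{(3)}(3)) = −1/720 · (864.000 − 72.0000) = -1.10000.
Partial sum through k=2: 1.29486e+07.
Correction k=3: B_{6}/6! · (f^{(5)}(36) − f^{(5)}(3)) = 1/30240 · (0.00000 − 0.00000) = 0.00000.
Partial sum through k=3: 1.29486e+07.
Correction k=4: B_{8}/8! · (f^{(7)}(36) − f^{(7)}(3)) = −1/1209600 · (0.00000 − 0.00000) = 0.00000.

S_4 ≈ 1.29486e+07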